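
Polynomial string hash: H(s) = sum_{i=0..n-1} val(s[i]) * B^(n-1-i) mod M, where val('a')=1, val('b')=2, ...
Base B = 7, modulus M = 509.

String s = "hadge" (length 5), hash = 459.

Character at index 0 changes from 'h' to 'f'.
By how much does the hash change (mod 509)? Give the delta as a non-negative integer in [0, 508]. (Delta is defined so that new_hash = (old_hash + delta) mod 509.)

Delta formula: (val(new) - val(old)) * B^(n-1-k) mod M
  val('f') - val('h') = 6 - 8 = -2
  B^(n-1-k) = 7^4 mod 509 = 365
  Delta = -2 * 365 mod 509 = 288

Answer: 288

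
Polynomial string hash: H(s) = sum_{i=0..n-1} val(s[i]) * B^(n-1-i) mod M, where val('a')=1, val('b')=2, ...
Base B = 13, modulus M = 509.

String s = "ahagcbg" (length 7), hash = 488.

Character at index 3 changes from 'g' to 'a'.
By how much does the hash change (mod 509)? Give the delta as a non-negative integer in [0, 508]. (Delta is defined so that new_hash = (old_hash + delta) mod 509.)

Answer: 52

Derivation:
Delta formula: (val(new) - val(old)) * B^(n-1-k) mod M
  val('a') - val('g') = 1 - 7 = -6
  B^(n-1-k) = 13^3 mod 509 = 161
  Delta = -6 * 161 mod 509 = 52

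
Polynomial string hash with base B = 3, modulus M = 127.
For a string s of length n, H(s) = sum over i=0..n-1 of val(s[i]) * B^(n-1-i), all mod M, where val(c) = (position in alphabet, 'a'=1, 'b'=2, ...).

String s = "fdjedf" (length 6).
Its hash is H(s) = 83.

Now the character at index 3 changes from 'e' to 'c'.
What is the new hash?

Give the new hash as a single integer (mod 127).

val('e') = 5, val('c') = 3
Position k = 3, exponent = n-1-k = 2
B^2 mod M = 3^2 mod 127 = 9
Delta = (3 - 5) * 9 mod 127 = 109
New hash = (83 + 109) mod 127 = 65

Answer: 65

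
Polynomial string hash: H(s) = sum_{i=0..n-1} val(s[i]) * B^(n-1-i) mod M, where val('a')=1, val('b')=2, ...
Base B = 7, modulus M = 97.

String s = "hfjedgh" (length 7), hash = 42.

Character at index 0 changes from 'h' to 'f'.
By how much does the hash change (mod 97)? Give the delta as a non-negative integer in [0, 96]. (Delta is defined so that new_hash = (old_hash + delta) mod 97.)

Answer: 24

Derivation:
Delta formula: (val(new) - val(old)) * B^(n-1-k) mod M
  val('f') - val('h') = 6 - 8 = -2
  B^(n-1-k) = 7^6 mod 97 = 85
  Delta = -2 * 85 mod 97 = 24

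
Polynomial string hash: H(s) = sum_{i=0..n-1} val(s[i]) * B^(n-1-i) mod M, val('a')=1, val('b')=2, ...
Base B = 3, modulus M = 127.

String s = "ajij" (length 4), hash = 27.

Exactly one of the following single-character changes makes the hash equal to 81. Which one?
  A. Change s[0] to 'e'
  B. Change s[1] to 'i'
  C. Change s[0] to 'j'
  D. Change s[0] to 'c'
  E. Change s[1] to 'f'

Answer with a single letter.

Option A: s[0]='a'->'e', delta=(5-1)*3^3 mod 127 = 108, hash=27+108 mod 127 = 8
Option B: s[1]='j'->'i', delta=(9-10)*3^2 mod 127 = 118, hash=27+118 mod 127 = 18
Option C: s[0]='a'->'j', delta=(10-1)*3^3 mod 127 = 116, hash=27+116 mod 127 = 16
Option D: s[0]='a'->'c', delta=(3-1)*3^3 mod 127 = 54, hash=27+54 mod 127 = 81 <-- target
Option E: s[1]='j'->'f', delta=(6-10)*3^2 mod 127 = 91, hash=27+91 mod 127 = 118

Answer: D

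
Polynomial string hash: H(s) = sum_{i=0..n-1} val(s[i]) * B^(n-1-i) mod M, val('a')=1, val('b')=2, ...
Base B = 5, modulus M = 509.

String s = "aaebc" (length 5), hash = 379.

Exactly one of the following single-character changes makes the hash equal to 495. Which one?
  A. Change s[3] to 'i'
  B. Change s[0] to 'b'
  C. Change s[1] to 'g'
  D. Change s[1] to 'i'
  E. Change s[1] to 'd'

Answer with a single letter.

Option A: s[3]='b'->'i', delta=(9-2)*5^1 mod 509 = 35, hash=379+35 mod 509 = 414
Option B: s[0]='a'->'b', delta=(2-1)*5^4 mod 509 = 116, hash=379+116 mod 509 = 495 <-- target
Option C: s[1]='a'->'g', delta=(7-1)*5^3 mod 509 = 241, hash=379+241 mod 509 = 111
Option D: s[1]='a'->'i', delta=(9-1)*5^3 mod 509 = 491, hash=379+491 mod 509 = 361
Option E: s[1]='a'->'d', delta=(4-1)*5^3 mod 509 = 375, hash=379+375 mod 509 = 245

Answer: B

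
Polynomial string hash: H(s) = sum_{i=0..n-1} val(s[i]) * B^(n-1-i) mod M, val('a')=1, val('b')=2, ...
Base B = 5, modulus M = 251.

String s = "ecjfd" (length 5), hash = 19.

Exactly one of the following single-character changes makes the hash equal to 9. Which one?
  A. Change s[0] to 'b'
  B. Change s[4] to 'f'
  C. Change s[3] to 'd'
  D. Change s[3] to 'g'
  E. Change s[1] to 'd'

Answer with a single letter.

Answer: C

Derivation:
Option A: s[0]='e'->'b', delta=(2-5)*5^4 mod 251 = 133, hash=19+133 mod 251 = 152
Option B: s[4]='d'->'f', delta=(6-4)*5^0 mod 251 = 2, hash=19+2 mod 251 = 21
Option C: s[3]='f'->'d', delta=(4-6)*5^1 mod 251 = 241, hash=19+241 mod 251 = 9 <-- target
Option D: s[3]='f'->'g', delta=(7-6)*5^1 mod 251 = 5, hash=19+5 mod 251 = 24
Option E: s[1]='c'->'d', delta=(4-3)*5^3 mod 251 = 125, hash=19+125 mod 251 = 144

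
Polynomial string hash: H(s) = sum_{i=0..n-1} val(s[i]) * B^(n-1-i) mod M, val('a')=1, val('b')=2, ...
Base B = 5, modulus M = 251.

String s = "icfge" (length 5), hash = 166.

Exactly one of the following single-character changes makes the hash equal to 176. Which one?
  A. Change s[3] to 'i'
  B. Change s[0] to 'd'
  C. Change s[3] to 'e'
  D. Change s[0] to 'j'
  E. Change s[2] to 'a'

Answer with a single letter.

Option A: s[3]='g'->'i', delta=(9-7)*5^1 mod 251 = 10, hash=166+10 mod 251 = 176 <-- target
Option B: s[0]='i'->'d', delta=(4-9)*5^4 mod 251 = 138, hash=166+138 mod 251 = 53
Option C: s[3]='g'->'e', delta=(5-7)*5^1 mod 251 = 241, hash=166+241 mod 251 = 156
Option D: s[0]='i'->'j', delta=(10-9)*5^4 mod 251 = 123, hash=166+123 mod 251 = 38
Option E: s[2]='f'->'a', delta=(1-6)*5^2 mod 251 = 126, hash=166+126 mod 251 = 41

Answer: A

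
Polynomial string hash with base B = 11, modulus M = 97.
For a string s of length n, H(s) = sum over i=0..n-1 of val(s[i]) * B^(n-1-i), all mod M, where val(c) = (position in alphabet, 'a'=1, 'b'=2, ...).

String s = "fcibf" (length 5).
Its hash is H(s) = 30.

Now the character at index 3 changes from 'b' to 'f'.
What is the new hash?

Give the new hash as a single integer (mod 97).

val('b') = 2, val('f') = 6
Position k = 3, exponent = n-1-k = 1
B^1 mod M = 11^1 mod 97 = 11
Delta = (6 - 2) * 11 mod 97 = 44
New hash = (30 + 44) mod 97 = 74

Answer: 74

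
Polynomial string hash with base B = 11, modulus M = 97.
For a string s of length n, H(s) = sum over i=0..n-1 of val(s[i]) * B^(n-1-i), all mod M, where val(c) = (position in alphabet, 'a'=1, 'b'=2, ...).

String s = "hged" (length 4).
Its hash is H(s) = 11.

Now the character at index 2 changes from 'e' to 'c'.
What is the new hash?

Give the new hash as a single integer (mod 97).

val('e') = 5, val('c') = 3
Position k = 2, exponent = n-1-k = 1
B^1 mod M = 11^1 mod 97 = 11
Delta = (3 - 5) * 11 mod 97 = 75
New hash = (11 + 75) mod 97 = 86

Answer: 86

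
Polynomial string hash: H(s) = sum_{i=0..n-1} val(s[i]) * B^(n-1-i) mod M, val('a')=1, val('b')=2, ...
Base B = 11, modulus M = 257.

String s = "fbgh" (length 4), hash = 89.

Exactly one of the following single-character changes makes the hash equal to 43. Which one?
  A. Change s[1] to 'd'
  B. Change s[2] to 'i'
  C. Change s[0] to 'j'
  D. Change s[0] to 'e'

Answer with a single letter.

Option A: s[1]='b'->'d', delta=(4-2)*11^2 mod 257 = 242, hash=89+242 mod 257 = 74
Option B: s[2]='g'->'i', delta=(9-7)*11^1 mod 257 = 22, hash=89+22 mod 257 = 111
Option C: s[0]='f'->'j', delta=(10-6)*11^3 mod 257 = 184, hash=89+184 mod 257 = 16
Option D: s[0]='f'->'e', delta=(5-6)*11^3 mod 257 = 211, hash=89+211 mod 257 = 43 <-- target

Answer: D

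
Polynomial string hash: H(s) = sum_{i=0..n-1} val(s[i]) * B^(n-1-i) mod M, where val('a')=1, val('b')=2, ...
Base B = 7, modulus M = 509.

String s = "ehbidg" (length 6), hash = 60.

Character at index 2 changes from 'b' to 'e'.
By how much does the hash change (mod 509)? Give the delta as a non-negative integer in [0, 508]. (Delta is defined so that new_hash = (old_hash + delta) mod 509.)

Delta formula: (val(new) - val(old)) * B^(n-1-k) mod M
  val('e') - val('b') = 5 - 2 = 3
  B^(n-1-k) = 7^3 mod 509 = 343
  Delta = 3 * 343 mod 509 = 11

Answer: 11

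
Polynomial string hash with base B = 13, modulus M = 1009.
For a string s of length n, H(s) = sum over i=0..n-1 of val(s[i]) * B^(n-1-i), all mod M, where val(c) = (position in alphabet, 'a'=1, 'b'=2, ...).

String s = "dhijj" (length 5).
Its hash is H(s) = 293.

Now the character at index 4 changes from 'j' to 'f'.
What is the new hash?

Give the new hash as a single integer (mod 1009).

Answer: 289

Derivation:
val('j') = 10, val('f') = 6
Position k = 4, exponent = n-1-k = 0
B^0 mod M = 13^0 mod 1009 = 1
Delta = (6 - 10) * 1 mod 1009 = 1005
New hash = (293 + 1005) mod 1009 = 289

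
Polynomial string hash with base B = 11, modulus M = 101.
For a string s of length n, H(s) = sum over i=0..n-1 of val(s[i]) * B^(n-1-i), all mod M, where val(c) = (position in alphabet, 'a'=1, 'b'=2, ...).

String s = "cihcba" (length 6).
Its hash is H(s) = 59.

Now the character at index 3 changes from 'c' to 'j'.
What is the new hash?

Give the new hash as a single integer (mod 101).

Answer: 98

Derivation:
val('c') = 3, val('j') = 10
Position k = 3, exponent = n-1-k = 2
B^2 mod M = 11^2 mod 101 = 20
Delta = (10 - 3) * 20 mod 101 = 39
New hash = (59 + 39) mod 101 = 98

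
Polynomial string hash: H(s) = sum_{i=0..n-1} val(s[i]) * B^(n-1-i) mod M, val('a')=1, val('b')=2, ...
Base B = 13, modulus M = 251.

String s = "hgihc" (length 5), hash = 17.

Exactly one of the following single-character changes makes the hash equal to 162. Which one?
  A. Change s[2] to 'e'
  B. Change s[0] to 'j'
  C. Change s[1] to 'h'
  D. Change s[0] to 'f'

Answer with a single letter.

Answer: B

Derivation:
Option A: s[2]='i'->'e', delta=(5-9)*13^2 mod 251 = 77, hash=17+77 mod 251 = 94
Option B: s[0]='h'->'j', delta=(10-8)*13^4 mod 251 = 145, hash=17+145 mod 251 = 162 <-- target
Option C: s[1]='g'->'h', delta=(8-7)*13^3 mod 251 = 189, hash=17+189 mod 251 = 206
Option D: s[0]='h'->'f', delta=(6-8)*13^4 mod 251 = 106, hash=17+106 mod 251 = 123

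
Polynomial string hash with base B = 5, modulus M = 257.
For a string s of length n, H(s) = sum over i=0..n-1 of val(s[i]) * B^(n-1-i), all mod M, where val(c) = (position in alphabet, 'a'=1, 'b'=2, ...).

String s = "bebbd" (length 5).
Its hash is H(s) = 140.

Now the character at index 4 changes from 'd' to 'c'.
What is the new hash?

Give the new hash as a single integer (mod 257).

val('d') = 4, val('c') = 3
Position k = 4, exponent = n-1-k = 0
B^0 mod M = 5^0 mod 257 = 1
Delta = (3 - 4) * 1 mod 257 = 256
New hash = (140 + 256) mod 257 = 139

Answer: 139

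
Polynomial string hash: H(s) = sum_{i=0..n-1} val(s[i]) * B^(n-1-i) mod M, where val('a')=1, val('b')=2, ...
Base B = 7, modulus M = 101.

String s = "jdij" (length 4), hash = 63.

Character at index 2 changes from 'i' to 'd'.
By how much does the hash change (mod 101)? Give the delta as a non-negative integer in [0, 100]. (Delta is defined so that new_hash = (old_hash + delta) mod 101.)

Answer: 66

Derivation:
Delta formula: (val(new) - val(old)) * B^(n-1-k) mod M
  val('d') - val('i') = 4 - 9 = -5
  B^(n-1-k) = 7^1 mod 101 = 7
  Delta = -5 * 7 mod 101 = 66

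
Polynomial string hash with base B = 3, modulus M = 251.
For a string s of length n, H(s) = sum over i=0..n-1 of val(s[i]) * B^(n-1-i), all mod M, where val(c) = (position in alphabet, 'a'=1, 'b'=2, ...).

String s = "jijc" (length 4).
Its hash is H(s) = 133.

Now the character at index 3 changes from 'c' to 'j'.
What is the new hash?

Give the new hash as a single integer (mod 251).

val('c') = 3, val('j') = 10
Position k = 3, exponent = n-1-k = 0
B^0 mod M = 3^0 mod 251 = 1
Delta = (10 - 3) * 1 mod 251 = 7
New hash = (133 + 7) mod 251 = 140

Answer: 140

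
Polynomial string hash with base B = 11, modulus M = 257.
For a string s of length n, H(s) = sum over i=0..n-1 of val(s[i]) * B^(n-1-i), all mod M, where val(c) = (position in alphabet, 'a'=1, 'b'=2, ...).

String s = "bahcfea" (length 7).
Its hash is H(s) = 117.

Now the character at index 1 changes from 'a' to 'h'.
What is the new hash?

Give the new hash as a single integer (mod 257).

val('a') = 1, val('h') = 8
Position k = 1, exponent = n-1-k = 5
B^5 mod M = 11^5 mod 257 = 169
Delta = (8 - 1) * 169 mod 257 = 155
New hash = (117 + 155) mod 257 = 15

Answer: 15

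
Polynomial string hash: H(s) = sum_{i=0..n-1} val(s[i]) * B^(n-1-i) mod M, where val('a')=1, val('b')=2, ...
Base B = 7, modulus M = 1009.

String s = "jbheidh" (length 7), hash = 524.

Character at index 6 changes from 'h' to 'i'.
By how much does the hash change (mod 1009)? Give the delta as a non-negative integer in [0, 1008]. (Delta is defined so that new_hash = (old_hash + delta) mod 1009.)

Delta formula: (val(new) - val(old)) * B^(n-1-k) mod M
  val('i') - val('h') = 9 - 8 = 1
  B^(n-1-k) = 7^0 mod 1009 = 1
  Delta = 1 * 1 mod 1009 = 1

Answer: 1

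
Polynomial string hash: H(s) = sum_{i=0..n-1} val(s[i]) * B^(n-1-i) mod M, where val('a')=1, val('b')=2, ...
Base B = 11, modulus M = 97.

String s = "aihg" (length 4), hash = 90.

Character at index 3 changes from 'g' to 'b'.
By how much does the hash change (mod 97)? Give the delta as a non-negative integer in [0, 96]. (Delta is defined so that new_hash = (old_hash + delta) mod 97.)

Delta formula: (val(new) - val(old)) * B^(n-1-k) mod M
  val('b') - val('g') = 2 - 7 = -5
  B^(n-1-k) = 11^0 mod 97 = 1
  Delta = -5 * 1 mod 97 = 92

Answer: 92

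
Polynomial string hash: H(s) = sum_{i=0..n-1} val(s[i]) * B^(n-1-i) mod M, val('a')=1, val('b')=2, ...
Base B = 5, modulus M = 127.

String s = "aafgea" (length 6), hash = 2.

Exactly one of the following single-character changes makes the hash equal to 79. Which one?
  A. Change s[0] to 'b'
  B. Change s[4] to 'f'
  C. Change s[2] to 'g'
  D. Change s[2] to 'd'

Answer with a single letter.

Option A: s[0]='a'->'b', delta=(2-1)*5^5 mod 127 = 77, hash=2+77 mod 127 = 79 <-- target
Option B: s[4]='e'->'f', delta=(6-5)*5^1 mod 127 = 5, hash=2+5 mod 127 = 7
Option C: s[2]='f'->'g', delta=(7-6)*5^3 mod 127 = 125, hash=2+125 mod 127 = 0
Option D: s[2]='f'->'d', delta=(4-6)*5^3 mod 127 = 4, hash=2+4 mod 127 = 6

Answer: A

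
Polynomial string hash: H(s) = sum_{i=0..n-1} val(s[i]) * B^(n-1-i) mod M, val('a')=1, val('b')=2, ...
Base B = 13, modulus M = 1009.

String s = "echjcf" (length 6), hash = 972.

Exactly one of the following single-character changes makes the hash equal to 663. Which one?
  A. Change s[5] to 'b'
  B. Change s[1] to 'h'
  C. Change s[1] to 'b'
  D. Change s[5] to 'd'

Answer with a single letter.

Answer: C

Derivation:
Option A: s[5]='f'->'b', delta=(2-6)*13^0 mod 1009 = 1005, hash=972+1005 mod 1009 = 968
Option B: s[1]='c'->'h', delta=(8-3)*13^4 mod 1009 = 536, hash=972+536 mod 1009 = 499
Option C: s[1]='c'->'b', delta=(2-3)*13^4 mod 1009 = 700, hash=972+700 mod 1009 = 663 <-- target
Option D: s[5]='f'->'d', delta=(4-6)*13^0 mod 1009 = 1007, hash=972+1007 mod 1009 = 970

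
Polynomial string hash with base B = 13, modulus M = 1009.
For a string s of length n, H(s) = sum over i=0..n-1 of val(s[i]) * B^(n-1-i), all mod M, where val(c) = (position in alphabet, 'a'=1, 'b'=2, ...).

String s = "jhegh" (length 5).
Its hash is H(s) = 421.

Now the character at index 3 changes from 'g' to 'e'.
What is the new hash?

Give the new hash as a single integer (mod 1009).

Answer: 395

Derivation:
val('g') = 7, val('e') = 5
Position k = 3, exponent = n-1-k = 1
B^1 mod M = 13^1 mod 1009 = 13
Delta = (5 - 7) * 13 mod 1009 = 983
New hash = (421 + 983) mod 1009 = 395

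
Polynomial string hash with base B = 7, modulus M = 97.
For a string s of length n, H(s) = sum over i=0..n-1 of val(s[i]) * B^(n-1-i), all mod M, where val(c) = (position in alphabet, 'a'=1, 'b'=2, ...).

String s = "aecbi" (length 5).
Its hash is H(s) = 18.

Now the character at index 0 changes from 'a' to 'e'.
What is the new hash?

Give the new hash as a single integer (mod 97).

Answer: 19

Derivation:
val('a') = 1, val('e') = 5
Position k = 0, exponent = n-1-k = 4
B^4 mod M = 7^4 mod 97 = 73
Delta = (5 - 1) * 73 mod 97 = 1
New hash = (18 + 1) mod 97 = 19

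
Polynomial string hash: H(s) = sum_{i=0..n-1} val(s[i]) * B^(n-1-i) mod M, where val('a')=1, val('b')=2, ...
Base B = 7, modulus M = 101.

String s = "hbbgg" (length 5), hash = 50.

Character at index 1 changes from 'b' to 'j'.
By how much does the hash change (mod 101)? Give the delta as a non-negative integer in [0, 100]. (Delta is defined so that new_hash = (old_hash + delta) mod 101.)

Delta formula: (val(new) - val(old)) * B^(n-1-k) mod M
  val('j') - val('b') = 10 - 2 = 8
  B^(n-1-k) = 7^3 mod 101 = 40
  Delta = 8 * 40 mod 101 = 17

Answer: 17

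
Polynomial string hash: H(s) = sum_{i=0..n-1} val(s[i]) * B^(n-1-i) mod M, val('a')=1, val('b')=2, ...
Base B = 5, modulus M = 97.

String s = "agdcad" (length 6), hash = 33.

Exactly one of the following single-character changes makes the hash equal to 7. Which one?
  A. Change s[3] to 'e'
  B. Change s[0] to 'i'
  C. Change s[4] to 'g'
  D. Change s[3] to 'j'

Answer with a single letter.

Answer: B

Derivation:
Option A: s[3]='c'->'e', delta=(5-3)*5^2 mod 97 = 50, hash=33+50 mod 97 = 83
Option B: s[0]='a'->'i', delta=(9-1)*5^5 mod 97 = 71, hash=33+71 mod 97 = 7 <-- target
Option C: s[4]='a'->'g', delta=(7-1)*5^1 mod 97 = 30, hash=33+30 mod 97 = 63
Option D: s[3]='c'->'j', delta=(10-3)*5^2 mod 97 = 78, hash=33+78 mod 97 = 14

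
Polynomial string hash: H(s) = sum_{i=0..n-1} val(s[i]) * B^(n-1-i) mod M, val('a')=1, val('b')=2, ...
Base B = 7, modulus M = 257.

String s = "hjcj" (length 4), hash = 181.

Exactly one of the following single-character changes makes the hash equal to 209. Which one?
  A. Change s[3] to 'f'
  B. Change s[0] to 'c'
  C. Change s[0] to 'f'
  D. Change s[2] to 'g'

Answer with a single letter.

Option A: s[3]='j'->'f', delta=(6-10)*7^0 mod 257 = 253, hash=181+253 mod 257 = 177
Option B: s[0]='h'->'c', delta=(3-8)*7^3 mod 257 = 84, hash=181+84 mod 257 = 8
Option C: s[0]='h'->'f', delta=(6-8)*7^3 mod 257 = 85, hash=181+85 mod 257 = 9
Option D: s[2]='c'->'g', delta=(7-3)*7^1 mod 257 = 28, hash=181+28 mod 257 = 209 <-- target

Answer: D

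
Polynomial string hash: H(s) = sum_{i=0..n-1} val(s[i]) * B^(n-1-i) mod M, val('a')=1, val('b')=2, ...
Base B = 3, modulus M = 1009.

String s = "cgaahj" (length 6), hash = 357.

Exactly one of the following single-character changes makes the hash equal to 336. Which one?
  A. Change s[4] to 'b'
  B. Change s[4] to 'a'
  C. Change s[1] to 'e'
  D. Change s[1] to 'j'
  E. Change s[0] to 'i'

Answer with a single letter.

Option A: s[4]='h'->'b', delta=(2-8)*3^1 mod 1009 = 991, hash=357+991 mod 1009 = 339
Option B: s[4]='h'->'a', delta=(1-8)*3^1 mod 1009 = 988, hash=357+988 mod 1009 = 336 <-- target
Option C: s[1]='g'->'e', delta=(5-7)*3^4 mod 1009 = 847, hash=357+847 mod 1009 = 195
Option D: s[1]='g'->'j', delta=(10-7)*3^4 mod 1009 = 243, hash=357+243 mod 1009 = 600
Option E: s[0]='c'->'i', delta=(9-3)*3^5 mod 1009 = 449, hash=357+449 mod 1009 = 806

Answer: B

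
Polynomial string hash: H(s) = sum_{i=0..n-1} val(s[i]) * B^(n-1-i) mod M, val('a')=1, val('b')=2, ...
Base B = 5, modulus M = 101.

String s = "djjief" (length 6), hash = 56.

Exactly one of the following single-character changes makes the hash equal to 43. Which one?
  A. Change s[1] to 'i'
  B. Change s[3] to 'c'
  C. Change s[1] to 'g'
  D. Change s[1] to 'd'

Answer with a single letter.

Option A: s[1]='j'->'i', delta=(9-10)*5^4 mod 101 = 82, hash=56+82 mod 101 = 37
Option B: s[3]='i'->'c', delta=(3-9)*5^2 mod 101 = 52, hash=56+52 mod 101 = 7
Option C: s[1]='j'->'g', delta=(7-10)*5^4 mod 101 = 44, hash=56+44 mod 101 = 100
Option D: s[1]='j'->'d', delta=(4-10)*5^4 mod 101 = 88, hash=56+88 mod 101 = 43 <-- target

Answer: D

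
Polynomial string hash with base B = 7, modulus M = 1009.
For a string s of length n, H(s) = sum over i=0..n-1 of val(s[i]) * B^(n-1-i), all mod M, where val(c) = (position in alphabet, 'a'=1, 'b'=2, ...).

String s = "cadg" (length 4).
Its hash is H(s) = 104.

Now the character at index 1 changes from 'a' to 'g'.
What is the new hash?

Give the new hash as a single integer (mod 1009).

Answer: 398

Derivation:
val('a') = 1, val('g') = 7
Position k = 1, exponent = n-1-k = 2
B^2 mod M = 7^2 mod 1009 = 49
Delta = (7 - 1) * 49 mod 1009 = 294
New hash = (104 + 294) mod 1009 = 398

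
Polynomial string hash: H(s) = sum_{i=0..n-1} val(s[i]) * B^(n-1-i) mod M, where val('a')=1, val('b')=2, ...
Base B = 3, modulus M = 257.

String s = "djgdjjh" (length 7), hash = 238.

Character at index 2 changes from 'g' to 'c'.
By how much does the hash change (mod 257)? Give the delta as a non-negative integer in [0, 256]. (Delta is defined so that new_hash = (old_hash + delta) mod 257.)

Delta formula: (val(new) - val(old)) * B^(n-1-k) mod M
  val('c') - val('g') = 3 - 7 = -4
  B^(n-1-k) = 3^4 mod 257 = 81
  Delta = -4 * 81 mod 257 = 190

Answer: 190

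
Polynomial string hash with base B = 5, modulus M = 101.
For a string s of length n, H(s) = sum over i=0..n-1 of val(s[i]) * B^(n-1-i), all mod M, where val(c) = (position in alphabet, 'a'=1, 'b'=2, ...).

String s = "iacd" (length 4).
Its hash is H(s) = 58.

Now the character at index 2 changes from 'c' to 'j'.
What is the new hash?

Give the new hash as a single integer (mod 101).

Answer: 93

Derivation:
val('c') = 3, val('j') = 10
Position k = 2, exponent = n-1-k = 1
B^1 mod M = 5^1 mod 101 = 5
Delta = (10 - 3) * 5 mod 101 = 35
New hash = (58 + 35) mod 101 = 93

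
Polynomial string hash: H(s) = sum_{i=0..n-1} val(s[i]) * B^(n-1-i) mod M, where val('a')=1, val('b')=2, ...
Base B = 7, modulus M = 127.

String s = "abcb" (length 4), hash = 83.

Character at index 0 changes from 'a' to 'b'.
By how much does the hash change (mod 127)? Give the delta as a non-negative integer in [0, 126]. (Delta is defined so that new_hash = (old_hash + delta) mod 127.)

Delta formula: (val(new) - val(old)) * B^(n-1-k) mod M
  val('b') - val('a') = 2 - 1 = 1
  B^(n-1-k) = 7^3 mod 127 = 89
  Delta = 1 * 89 mod 127 = 89

Answer: 89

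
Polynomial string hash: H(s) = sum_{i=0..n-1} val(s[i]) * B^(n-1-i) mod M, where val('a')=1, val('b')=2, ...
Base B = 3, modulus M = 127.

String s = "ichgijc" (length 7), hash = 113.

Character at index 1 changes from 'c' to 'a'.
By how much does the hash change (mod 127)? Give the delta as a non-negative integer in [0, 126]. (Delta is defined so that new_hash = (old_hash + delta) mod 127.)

Delta formula: (val(new) - val(old)) * B^(n-1-k) mod M
  val('a') - val('c') = 1 - 3 = -2
  B^(n-1-k) = 3^5 mod 127 = 116
  Delta = -2 * 116 mod 127 = 22

Answer: 22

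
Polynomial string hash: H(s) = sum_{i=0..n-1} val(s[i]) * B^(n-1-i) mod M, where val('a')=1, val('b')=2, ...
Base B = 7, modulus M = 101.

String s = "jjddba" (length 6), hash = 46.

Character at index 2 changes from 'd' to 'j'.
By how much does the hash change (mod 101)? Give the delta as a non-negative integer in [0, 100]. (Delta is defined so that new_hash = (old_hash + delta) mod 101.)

Delta formula: (val(new) - val(old)) * B^(n-1-k) mod M
  val('j') - val('d') = 10 - 4 = 6
  B^(n-1-k) = 7^3 mod 101 = 40
  Delta = 6 * 40 mod 101 = 38

Answer: 38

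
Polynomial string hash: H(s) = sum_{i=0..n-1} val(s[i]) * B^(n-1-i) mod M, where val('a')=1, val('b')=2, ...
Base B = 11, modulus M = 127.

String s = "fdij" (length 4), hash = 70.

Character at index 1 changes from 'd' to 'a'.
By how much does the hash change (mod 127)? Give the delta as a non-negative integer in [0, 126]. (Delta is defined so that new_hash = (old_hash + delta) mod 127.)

Delta formula: (val(new) - val(old)) * B^(n-1-k) mod M
  val('a') - val('d') = 1 - 4 = -3
  B^(n-1-k) = 11^2 mod 127 = 121
  Delta = -3 * 121 mod 127 = 18

Answer: 18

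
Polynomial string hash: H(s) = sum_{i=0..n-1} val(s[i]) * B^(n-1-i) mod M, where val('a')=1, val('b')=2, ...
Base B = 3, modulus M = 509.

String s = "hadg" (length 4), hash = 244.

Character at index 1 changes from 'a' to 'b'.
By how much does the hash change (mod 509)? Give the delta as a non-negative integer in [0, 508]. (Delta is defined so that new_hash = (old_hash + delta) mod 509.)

Answer: 9

Derivation:
Delta formula: (val(new) - val(old)) * B^(n-1-k) mod M
  val('b') - val('a') = 2 - 1 = 1
  B^(n-1-k) = 3^2 mod 509 = 9
  Delta = 1 * 9 mod 509 = 9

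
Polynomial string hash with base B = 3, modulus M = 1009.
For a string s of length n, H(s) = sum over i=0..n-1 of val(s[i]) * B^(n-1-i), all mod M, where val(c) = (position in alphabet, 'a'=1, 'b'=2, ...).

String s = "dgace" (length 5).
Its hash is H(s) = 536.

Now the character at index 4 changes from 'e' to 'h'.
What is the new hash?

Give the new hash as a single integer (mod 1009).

val('e') = 5, val('h') = 8
Position k = 4, exponent = n-1-k = 0
B^0 mod M = 3^0 mod 1009 = 1
Delta = (8 - 5) * 1 mod 1009 = 3
New hash = (536 + 3) mod 1009 = 539

Answer: 539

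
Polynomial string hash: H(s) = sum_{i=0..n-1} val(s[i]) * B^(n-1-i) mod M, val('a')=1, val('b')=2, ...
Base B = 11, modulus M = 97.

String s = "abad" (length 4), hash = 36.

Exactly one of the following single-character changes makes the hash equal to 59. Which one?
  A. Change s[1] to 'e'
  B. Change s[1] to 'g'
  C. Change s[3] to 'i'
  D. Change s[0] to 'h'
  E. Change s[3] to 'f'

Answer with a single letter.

Option A: s[1]='b'->'e', delta=(5-2)*11^2 mod 97 = 72, hash=36+72 mod 97 = 11
Option B: s[1]='b'->'g', delta=(7-2)*11^2 mod 97 = 23, hash=36+23 mod 97 = 59 <-- target
Option C: s[3]='d'->'i', delta=(9-4)*11^0 mod 97 = 5, hash=36+5 mod 97 = 41
Option D: s[0]='a'->'h', delta=(8-1)*11^3 mod 97 = 5, hash=36+5 mod 97 = 41
Option E: s[3]='d'->'f', delta=(6-4)*11^0 mod 97 = 2, hash=36+2 mod 97 = 38

Answer: B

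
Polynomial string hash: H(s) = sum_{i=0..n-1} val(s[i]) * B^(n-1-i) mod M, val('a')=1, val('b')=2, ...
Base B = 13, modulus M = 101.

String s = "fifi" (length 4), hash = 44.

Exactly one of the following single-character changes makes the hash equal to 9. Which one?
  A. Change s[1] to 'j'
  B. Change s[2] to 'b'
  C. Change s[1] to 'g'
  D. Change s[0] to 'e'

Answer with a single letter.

Option A: s[1]='i'->'j', delta=(10-9)*13^2 mod 101 = 68, hash=44+68 mod 101 = 11
Option B: s[2]='f'->'b', delta=(2-6)*13^1 mod 101 = 49, hash=44+49 mod 101 = 93
Option C: s[1]='i'->'g', delta=(7-9)*13^2 mod 101 = 66, hash=44+66 mod 101 = 9 <-- target
Option D: s[0]='f'->'e', delta=(5-6)*13^3 mod 101 = 25, hash=44+25 mod 101 = 69

Answer: C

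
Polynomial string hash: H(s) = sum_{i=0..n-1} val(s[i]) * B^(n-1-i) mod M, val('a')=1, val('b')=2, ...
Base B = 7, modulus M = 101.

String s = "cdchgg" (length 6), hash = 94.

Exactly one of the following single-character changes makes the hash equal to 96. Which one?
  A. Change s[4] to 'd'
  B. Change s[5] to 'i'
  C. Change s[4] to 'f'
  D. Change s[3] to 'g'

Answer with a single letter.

Option A: s[4]='g'->'d', delta=(4-7)*7^1 mod 101 = 80, hash=94+80 mod 101 = 73
Option B: s[5]='g'->'i', delta=(9-7)*7^0 mod 101 = 2, hash=94+2 mod 101 = 96 <-- target
Option C: s[4]='g'->'f', delta=(6-7)*7^1 mod 101 = 94, hash=94+94 mod 101 = 87
Option D: s[3]='h'->'g', delta=(7-8)*7^2 mod 101 = 52, hash=94+52 mod 101 = 45

Answer: B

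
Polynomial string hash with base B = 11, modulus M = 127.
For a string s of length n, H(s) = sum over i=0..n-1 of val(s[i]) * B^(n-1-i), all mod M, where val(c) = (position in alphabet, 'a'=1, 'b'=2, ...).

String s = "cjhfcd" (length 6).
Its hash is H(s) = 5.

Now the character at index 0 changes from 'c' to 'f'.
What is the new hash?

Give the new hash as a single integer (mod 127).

val('c') = 3, val('f') = 6
Position k = 0, exponent = n-1-k = 5
B^5 mod M = 11^5 mod 127 = 15
Delta = (6 - 3) * 15 mod 127 = 45
New hash = (5 + 45) mod 127 = 50

Answer: 50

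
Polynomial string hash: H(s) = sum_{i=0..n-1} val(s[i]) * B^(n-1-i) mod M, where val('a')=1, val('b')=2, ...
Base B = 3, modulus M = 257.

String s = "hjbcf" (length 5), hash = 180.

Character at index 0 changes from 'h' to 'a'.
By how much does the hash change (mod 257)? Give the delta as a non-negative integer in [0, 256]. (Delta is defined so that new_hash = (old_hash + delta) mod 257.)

Answer: 204

Derivation:
Delta formula: (val(new) - val(old)) * B^(n-1-k) mod M
  val('a') - val('h') = 1 - 8 = -7
  B^(n-1-k) = 3^4 mod 257 = 81
  Delta = -7 * 81 mod 257 = 204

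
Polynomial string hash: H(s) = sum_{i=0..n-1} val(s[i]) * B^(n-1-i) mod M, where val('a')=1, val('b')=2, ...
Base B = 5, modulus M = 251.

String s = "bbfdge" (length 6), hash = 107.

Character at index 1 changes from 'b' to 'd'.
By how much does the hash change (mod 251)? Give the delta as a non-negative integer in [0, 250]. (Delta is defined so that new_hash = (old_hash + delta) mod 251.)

Delta formula: (val(new) - val(old)) * B^(n-1-k) mod M
  val('d') - val('b') = 4 - 2 = 2
  B^(n-1-k) = 5^4 mod 251 = 123
  Delta = 2 * 123 mod 251 = 246

Answer: 246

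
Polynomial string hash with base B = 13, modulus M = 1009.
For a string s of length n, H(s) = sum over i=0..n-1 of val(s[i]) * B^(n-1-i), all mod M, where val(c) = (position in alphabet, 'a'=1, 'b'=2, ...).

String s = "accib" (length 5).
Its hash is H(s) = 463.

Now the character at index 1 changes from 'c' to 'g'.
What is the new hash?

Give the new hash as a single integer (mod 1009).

val('c') = 3, val('g') = 7
Position k = 1, exponent = n-1-k = 3
B^3 mod M = 13^3 mod 1009 = 179
Delta = (7 - 3) * 179 mod 1009 = 716
New hash = (463 + 716) mod 1009 = 170

Answer: 170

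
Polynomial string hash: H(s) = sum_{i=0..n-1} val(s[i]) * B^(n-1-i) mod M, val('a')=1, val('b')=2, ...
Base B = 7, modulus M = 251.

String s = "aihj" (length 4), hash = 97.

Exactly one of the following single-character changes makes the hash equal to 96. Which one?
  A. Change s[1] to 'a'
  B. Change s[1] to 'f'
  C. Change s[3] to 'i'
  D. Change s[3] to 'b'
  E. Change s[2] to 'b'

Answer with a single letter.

Answer: C

Derivation:
Option A: s[1]='i'->'a', delta=(1-9)*7^2 mod 251 = 110, hash=97+110 mod 251 = 207
Option B: s[1]='i'->'f', delta=(6-9)*7^2 mod 251 = 104, hash=97+104 mod 251 = 201
Option C: s[3]='j'->'i', delta=(9-10)*7^0 mod 251 = 250, hash=97+250 mod 251 = 96 <-- target
Option D: s[3]='j'->'b', delta=(2-10)*7^0 mod 251 = 243, hash=97+243 mod 251 = 89
Option E: s[2]='h'->'b', delta=(2-8)*7^1 mod 251 = 209, hash=97+209 mod 251 = 55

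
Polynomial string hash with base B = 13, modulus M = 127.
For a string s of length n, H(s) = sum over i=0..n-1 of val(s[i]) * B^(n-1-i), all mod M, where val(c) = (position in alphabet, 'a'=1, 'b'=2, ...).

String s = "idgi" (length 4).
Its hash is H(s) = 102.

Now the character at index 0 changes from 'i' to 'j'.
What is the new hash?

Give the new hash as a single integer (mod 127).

val('i') = 9, val('j') = 10
Position k = 0, exponent = n-1-k = 3
B^3 mod M = 13^3 mod 127 = 38
Delta = (10 - 9) * 38 mod 127 = 38
New hash = (102 + 38) mod 127 = 13

Answer: 13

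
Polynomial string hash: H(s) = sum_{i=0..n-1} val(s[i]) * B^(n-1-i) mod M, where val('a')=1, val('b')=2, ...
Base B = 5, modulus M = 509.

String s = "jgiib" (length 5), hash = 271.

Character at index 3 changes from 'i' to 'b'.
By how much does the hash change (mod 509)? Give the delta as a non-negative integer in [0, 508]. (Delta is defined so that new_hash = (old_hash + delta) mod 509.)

Delta formula: (val(new) - val(old)) * B^(n-1-k) mod M
  val('b') - val('i') = 2 - 9 = -7
  B^(n-1-k) = 5^1 mod 509 = 5
  Delta = -7 * 5 mod 509 = 474

Answer: 474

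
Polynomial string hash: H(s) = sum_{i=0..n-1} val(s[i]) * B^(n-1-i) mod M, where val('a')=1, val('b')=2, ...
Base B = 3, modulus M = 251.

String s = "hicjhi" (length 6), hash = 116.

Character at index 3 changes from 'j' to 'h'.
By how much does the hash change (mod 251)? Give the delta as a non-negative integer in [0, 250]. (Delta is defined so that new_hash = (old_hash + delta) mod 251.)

Answer: 233

Derivation:
Delta formula: (val(new) - val(old)) * B^(n-1-k) mod M
  val('h') - val('j') = 8 - 10 = -2
  B^(n-1-k) = 3^2 mod 251 = 9
  Delta = -2 * 9 mod 251 = 233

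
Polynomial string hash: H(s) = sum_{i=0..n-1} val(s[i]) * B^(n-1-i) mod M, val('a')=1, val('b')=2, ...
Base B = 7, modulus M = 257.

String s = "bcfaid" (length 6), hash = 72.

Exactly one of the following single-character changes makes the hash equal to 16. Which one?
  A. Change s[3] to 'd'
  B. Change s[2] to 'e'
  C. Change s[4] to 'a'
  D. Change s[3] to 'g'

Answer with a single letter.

Answer: C

Derivation:
Option A: s[3]='a'->'d', delta=(4-1)*7^2 mod 257 = 147, hash=72+147 mod 257 = 219
Option B: s[2]='f'->'e', delta=(5-6)*7^3 mod 257 = 171, hash=72+171 mod 257 = 243
Option C: s[4]='i'->'a', delta=(1-9)*7^1 mod 257 = 201, hash=72+201 mod 257 = 16 <-- target
Option D: s[3]='a'->'g', delta=(7-1)*7^2 mod 257 = 37, hash=72+37 mod 257 = 109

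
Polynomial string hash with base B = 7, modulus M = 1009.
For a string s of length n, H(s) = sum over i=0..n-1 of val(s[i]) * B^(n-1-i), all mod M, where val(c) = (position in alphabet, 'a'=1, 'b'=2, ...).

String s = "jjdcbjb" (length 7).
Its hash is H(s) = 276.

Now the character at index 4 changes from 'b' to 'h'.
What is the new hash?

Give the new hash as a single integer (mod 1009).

val('b') = 2, val('h') = 8
Position k = 4, exponent = n-1-k = 2
B^2 mod M = 7^2 mod 1009 = 49
Delta = (8 - 2) * 49 mod 1009 = 294
New hash = (276 + 294) mod 1009 = 570

Answer: 570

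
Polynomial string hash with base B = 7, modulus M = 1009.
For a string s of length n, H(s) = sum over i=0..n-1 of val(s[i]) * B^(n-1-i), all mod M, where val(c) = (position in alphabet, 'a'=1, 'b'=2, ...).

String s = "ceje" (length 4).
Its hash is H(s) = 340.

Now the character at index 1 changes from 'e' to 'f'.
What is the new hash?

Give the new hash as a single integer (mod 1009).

Answer: 389

Derivation:
val('e') = 5, val('f') = 6
Position k = 1, exponent = n-1-k = 2
B^2 mod M = 7^2 mod 1009 = 49
Delta = (6 - 5) * 49 mod 1009 = 49
New hash = (340 + 49) mod 1009 = 389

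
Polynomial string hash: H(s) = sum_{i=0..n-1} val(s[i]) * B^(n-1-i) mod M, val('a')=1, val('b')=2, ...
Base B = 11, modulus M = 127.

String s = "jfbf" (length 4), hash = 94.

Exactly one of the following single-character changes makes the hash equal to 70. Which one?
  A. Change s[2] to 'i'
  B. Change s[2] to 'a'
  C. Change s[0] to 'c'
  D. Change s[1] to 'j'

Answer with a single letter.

Option A: s[2]='b'->'i', delta=(9-2)*11^1 mod 127 = 77, hash=94+77 mod 127 = 44
Option B: s[2]='b'->'a', delta=(1-2)*11^1 mod 127 = 116, hash=94+116 mod 127 = 83
Option C: s[0]='j'->'c', delta=(3-10)*11^3 mod 127 = 81, hash=94+81 mod 127 = 48
Option D: s[1]='f'->'j', delta=(10-6)*11^2 mod 127 = 103, hash=94+103 mod 127 = 70 <-- target

Answer: D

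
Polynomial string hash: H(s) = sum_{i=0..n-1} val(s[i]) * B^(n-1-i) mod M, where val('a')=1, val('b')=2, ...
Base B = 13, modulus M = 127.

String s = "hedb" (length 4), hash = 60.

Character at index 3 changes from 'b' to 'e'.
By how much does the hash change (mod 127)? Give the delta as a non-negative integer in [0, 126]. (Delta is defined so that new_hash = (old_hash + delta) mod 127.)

Delta formula: (val(new) - val(old)) * B^(n-1-k) mod M
  val('e') - val('b') = 5 - 2 = 3
  B^(n-1-k) = 13^0 mod 127 = 1
  Delta = 3 * 1 mod 127 = 3

Answer: 3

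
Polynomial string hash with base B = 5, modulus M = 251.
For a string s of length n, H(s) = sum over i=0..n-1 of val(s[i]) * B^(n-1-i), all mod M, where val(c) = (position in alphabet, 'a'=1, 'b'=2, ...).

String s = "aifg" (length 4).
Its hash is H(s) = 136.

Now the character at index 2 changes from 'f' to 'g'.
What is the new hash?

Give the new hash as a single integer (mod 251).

val('f') = 6, val('g') = 7
Position k = 2, exponent = n-1-k = 1
B^1 mod M = 5^1 mod 251 = 5
Delta = (7 - 6) * 5 mod 251 = 5
New hash = (136 + 5) mod 251 = 141

Answer: 141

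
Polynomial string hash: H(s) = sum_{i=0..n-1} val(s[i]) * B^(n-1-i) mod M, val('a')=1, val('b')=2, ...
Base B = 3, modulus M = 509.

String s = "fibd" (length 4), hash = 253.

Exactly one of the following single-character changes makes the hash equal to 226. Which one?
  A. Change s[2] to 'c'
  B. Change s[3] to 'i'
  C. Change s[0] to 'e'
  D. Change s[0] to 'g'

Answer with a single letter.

Answer: C

Derivation:
Option A: s[2]='b'->'c', delta=(3-2)*3^1 mod 509 = 3, hash=253+3 mod 509 = 256
Option B: s[3]='d'->'i', delta=(9-4)*3^0 mod 509 = 5, hash=253+5 mod 509 = 258
Option C: s[0]='f'->'e', delta=(5-6)*3^3 mod 509 = 482, hash=253+482 mod 509 = 226 <-- target
Option D: s[0]='f'->'g', delta=(7-6)*3^3 mod 509 = 27, hash=253+27 mod 509 = 280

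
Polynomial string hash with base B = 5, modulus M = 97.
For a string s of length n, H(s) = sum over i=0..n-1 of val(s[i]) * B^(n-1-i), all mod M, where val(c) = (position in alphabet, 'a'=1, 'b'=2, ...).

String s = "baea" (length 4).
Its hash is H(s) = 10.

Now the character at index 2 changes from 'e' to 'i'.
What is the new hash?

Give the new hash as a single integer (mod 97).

val('e') = 5, val('i') = 9
Position k = 2, exponent = n-1-k = 1
B^1 mod M = 5^1 mod 97 = 5
Delta = (9 - 5) * 5 mod 97 = 20
New hash = (10 + 20) mod 97 = 30

Answer: 30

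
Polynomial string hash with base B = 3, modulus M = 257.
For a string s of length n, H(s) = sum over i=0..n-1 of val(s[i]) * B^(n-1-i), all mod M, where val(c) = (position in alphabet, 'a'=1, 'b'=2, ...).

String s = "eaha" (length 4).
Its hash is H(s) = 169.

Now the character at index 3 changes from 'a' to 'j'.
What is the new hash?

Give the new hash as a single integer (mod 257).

Answer: 178

Derivation:
val('a') = 1, val('j') = 10
Position k = 3, exponent = n-1-k = 0
B^0 mod M = 3^0 mod 257 = 1
Delta = (10 - 1) * 1 mod 257 = 9
New hash = (169 + 9) mod 257 = 178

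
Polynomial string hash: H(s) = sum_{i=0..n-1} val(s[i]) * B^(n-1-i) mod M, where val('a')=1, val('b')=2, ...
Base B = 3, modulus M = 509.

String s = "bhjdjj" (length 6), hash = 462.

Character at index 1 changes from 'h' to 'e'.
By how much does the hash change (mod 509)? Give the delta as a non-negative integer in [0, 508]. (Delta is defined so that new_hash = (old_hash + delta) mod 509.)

Answer: 266

Derivation:
Delta formula: (val(new) - val(old)) * B^(n-1-k) mod M
  val('e') - val('h') = 5 - 8 = -3
  B^(n-1-k) = 3^4 mod 509 = 81
  Delta = -3 * 81 mod 509 = 266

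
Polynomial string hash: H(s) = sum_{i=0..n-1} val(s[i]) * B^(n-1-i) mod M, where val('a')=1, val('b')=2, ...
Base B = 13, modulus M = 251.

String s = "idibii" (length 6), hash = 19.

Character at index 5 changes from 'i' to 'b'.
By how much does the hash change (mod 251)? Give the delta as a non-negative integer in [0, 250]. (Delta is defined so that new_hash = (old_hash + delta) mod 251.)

Delta formula: (val(new) - val(old)) * B^(n-1-k) mod M
  val('b') - val('i') = 2 - 9 = -7
  B^(n-1-k) = 13^0 mod 251 = 1
  Delta = -7 * 1 mod 251 = 244

Answer: 244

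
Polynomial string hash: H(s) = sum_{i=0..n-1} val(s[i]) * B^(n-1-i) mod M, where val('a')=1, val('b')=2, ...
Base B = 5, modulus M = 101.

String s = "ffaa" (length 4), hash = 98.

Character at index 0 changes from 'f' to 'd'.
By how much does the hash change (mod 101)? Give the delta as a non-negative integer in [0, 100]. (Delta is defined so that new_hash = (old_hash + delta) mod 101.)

Answer: 53

Derivation:
Delta formula: (val(new) - val(old)) * B^(n-1-k) mod M
  val('d') - val('f') = 4 - 6 = -2
  B^(n-1-k) = 5^3 mod 101 = 24
  Delta = -2 * 24 mod 101 = 53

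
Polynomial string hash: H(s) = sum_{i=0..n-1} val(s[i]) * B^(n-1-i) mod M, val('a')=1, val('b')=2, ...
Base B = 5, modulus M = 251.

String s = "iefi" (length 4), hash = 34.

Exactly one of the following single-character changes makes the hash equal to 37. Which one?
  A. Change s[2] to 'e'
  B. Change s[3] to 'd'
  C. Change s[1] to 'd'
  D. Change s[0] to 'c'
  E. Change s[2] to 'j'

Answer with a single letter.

Option A: s[2]='f'->'e', delta=(5-6)*5^1 mod 251 = 246, hash=34+246 mod 251 = 29
Option B: s[3]='i'->'d', delta=(4-9)*5^0 mod 251 = 246, hash=34+246 mod 251 = 29
Option C: s[1]='e'->'d', delta=(4-5)*5^2 mod 251 = 226, hash=34+226 mod 251 = 9
Option D: s[0]='i'->'c', delta=(3-9)*5^3 mod 251 = 3, hash=34+3 mod 251 = 37 <-- target
Option E: s[2]='f'->'j', delta=(10-6)*5^1 mod 251 = 20, hash=34+20 mod 251 = 54

Answer: D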